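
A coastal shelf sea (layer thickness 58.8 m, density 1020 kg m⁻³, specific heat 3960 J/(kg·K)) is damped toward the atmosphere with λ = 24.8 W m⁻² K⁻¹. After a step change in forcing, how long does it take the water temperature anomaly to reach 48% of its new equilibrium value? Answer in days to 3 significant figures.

72.5 days

Areal heat capacity C = ρ c_p D = 1020 × 3960 × 58.8 = 2.38×10^8 J m⁻² K⁻¹.
τ = C / λ = 2.38×10^8 / 24.8 = 9.58×10^6 s.
Fraction reached: 1 − e^(−t/τ) = 0.48 ⇒ t = −τ ln(1 − 0.48) = τ × 0.654.
t = 6.26×10^6 s = 72.5 days.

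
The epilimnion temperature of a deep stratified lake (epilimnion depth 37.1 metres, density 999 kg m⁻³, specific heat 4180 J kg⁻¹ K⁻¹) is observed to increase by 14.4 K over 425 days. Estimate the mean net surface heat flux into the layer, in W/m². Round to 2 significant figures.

61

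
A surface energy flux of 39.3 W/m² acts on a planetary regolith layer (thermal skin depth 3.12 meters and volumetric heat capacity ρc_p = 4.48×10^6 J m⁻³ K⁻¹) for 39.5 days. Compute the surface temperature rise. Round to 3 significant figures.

9.60 K

Areal heat capacity C = ρc_p × D = 4.48×10^6 × 3.12 = 1.40×10^7 J m⁻² K⁻¹.
Net heat input Q = F Δt = 39.3 × (39.5 days × 86400 s/day) = 1.34×10^8 J/m².
ΔT = Q / C = 1.34×10^8 / 1.40×10^7 = 9.60 K.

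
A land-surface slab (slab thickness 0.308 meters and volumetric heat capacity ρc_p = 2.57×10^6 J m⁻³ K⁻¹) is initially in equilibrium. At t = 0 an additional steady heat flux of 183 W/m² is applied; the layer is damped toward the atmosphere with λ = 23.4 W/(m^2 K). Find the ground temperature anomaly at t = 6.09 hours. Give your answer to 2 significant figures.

3.7 K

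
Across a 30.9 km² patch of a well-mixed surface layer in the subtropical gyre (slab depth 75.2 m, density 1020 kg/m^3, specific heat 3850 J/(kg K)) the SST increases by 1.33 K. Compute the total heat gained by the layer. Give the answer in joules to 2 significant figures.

Areal heat capacity C = ρ c_p D = 1020 × 3850 × 75.2 = 2.95×10^8 J/(m²·K).
Heat per unit area: q = C ΔT = 2.95×10^8 × 1.33 = 3.93×10^8 J/m².
Total heat: Q = q × A = 3.93×10^8 × (30.9 × 10⁶ m²) = 1.21×10^16 J.

1.2×10^16 J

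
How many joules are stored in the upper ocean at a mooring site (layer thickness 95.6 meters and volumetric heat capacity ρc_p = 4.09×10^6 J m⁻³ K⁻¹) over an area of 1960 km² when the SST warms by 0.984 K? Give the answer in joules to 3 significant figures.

Areal heat capacity C = ρc_p × D = 4.09×10^6 × 95.6 = 3.91×10^8 J/(m²·K).
Heat per unit area: q = C ΔT = 3.91×10^8 × 0.984 = 3.85×10^8 J/m².
Total heat: Q = q × A = 3.85×10^8 × (1960 × 10⁶ m²) = 7.54×10^17 J.

7.54×10^17 J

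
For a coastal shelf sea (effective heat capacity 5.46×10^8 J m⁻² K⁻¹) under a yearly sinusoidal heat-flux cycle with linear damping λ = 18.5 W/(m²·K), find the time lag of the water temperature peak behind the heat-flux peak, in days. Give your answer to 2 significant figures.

81 days

Areal heat capacity C = 5.46×10^8 J m⁻² K⁻¹ (given).
ω = 2π / 3.15×10^7 s = 1.99×10^-7 s⁻¹.
Phase lag φ = arctan(Cω/λ) = arctan(109/18.5) = 1.40 rad.
Time lag = φ / ω = 1.40 / 1.99×10^-7 = 7.04×10^6 s = 81.5 days.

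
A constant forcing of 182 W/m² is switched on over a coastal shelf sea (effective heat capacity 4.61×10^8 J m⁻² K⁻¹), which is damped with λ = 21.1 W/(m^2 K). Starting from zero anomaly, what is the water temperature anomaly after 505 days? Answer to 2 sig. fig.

Areal heat capacity C = 4.61×10^8 J m⁻² K⁻¹ (given).
τ = C / λ = 4.61×10^8 / 21.1 = 2.18×10^7 s.
Equilibrium anomaly ΔT_eq = F / λ = 182 / 21.1 = 8.63 K.
t = 505 days = 4.36×10^7 s, so t/τ = 2.00.
ΔT(t) = ΔT_eq (1 − e^(−t/τ)) = 8.63 × (1 − e^−2.00) = 7.45 K.

7.5 K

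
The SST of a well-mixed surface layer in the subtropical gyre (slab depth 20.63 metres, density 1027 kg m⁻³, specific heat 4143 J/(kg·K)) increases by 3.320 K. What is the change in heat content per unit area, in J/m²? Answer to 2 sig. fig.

2.9×10^8

Areal heat capacity C = ρ c_p D = 1027 × 4143 × 20.63 = 8.78×10^7 J m⁻² K⁻¹.
ΔQ = C ΔT = 8.78×10^7 × 3.320 = 2.91×10^8 J/m².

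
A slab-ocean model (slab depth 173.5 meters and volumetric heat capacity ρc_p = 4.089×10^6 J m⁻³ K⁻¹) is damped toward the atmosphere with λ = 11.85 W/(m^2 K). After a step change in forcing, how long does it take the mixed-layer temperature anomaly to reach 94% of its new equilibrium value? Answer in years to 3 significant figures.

5.34 years

Areal heat capacity C = ρc_p × D = 4.089×10^6 × 173.5 = 7.09×10^8 J/(m²·K).
τ = C / λ = 7.09×10^8 / 11.85 = 5.99×10^7 s.
Fraction reached: 1 − e^(−t/τ) = 0.94 ⇒ t = −τ ln(1 − 0.94) = τ × 2.81.
t = 1.68×10^8 s = 5.34 years.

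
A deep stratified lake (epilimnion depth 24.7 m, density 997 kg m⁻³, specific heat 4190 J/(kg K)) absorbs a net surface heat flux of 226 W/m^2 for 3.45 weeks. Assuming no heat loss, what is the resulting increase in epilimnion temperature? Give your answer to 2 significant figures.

4.6 K

Areal heat capacity C = ρ c_p D = 997 × 4190 × 24.7 = 1.03×10^8 J/(m²·K).
Net heat input Q = F Δt = 226 × (3.45 weeks × 6.048×10^5 s/week) = 4.72×10^8 J/m².
ΔT = Q / C = 4.72×10^8 / 1.03×10^8 = 4.57 K.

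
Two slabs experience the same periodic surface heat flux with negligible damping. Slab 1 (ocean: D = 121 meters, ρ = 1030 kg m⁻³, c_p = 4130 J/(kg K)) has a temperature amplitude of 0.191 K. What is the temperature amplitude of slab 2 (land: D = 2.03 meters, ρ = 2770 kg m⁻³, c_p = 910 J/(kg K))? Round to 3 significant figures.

C_ocean = 5.15×10^8 J/(m²·K); C_land = 5.12×10^6 J/(m²·K).
A ∝ 1/C ⇒ A_land = A_ocean × C_ocean/C_land = 0.191 × 101 = 19.2 K.

19.2 K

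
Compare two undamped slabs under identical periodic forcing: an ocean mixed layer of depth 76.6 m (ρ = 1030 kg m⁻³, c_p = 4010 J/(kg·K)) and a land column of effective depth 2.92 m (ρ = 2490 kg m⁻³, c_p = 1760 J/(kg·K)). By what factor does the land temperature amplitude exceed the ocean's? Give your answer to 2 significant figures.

C_ocean = 1030 × 4010 × 76.6 = 3.16×10^8 J/(m²·K).
C_land = 2490 × 1760 × 2.92 = 1.28×10^7 J/(m²·K).
Undamped amplitude ∝ 1/C, so A_land/A_ocean = C_ocean/C_land = 24.7.

25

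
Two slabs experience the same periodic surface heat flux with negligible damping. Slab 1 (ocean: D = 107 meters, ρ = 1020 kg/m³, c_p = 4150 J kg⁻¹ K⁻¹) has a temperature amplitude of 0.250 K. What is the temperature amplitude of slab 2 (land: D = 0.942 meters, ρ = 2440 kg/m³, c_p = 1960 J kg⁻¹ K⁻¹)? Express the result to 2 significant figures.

25 K

C_ocean = 4.53×10^8 J/(m²·K); C_land = 4.51×10^6 J/(m²·K).
A ∝ 1/C ⇒ A_land = A_ocean × C_ocean/C_land = 0.250 × 101 = 25.1 K.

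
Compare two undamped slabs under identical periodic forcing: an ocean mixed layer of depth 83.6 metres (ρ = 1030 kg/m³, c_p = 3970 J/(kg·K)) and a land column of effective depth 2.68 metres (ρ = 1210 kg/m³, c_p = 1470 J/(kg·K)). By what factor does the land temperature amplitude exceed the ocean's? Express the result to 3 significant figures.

C_ocean = 1030 × 3970 × 83.6 = 3.42×10^8 J/(m²·K).
C_land = 1210 × 1470 × 2.68 = 4.77×10^6 J/(m²·K).
Undamped amplitude ∝ 1/C, so A_land/A_ocean = C_ocean/C_land = 71.7.

71.7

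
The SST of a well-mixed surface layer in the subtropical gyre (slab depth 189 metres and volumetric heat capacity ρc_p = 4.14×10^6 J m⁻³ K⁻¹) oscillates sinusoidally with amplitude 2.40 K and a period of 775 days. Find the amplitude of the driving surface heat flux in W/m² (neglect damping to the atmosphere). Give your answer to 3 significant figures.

Areal heat capacity C = ρc_p × D = 4.14×10^6 × 189 = 7.82×10^8 J/(m^2 K).
ω = 2π / 6.70×10^7 s = 9.38×10^-8 s⁻¹.
Cω = 7.82×10^8 × 9.38×10^-8 = 73.4 W/(m²·K).
F₀ = A × Cω = 2.40 × 73.4 = 176 W/m².

176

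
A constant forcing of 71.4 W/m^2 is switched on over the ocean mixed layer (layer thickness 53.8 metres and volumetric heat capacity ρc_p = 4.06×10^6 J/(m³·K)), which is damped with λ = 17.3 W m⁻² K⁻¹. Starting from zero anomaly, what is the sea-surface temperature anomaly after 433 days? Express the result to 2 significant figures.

3.9 K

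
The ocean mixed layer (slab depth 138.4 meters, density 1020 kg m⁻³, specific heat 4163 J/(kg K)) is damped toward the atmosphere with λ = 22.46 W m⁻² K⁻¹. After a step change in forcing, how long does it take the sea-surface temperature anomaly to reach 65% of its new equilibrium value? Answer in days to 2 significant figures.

Areal heat capacity C = ρ c_p D = 1020 × 4163 × 138.4 = 5.88×10^8 J m⁻² K⁻¹.
τ = C / λ = 5.88×10^8 / 22.46 = 2.62×10^7 s.
Fraction reached: 1 − e^(−t/τ) = 0.65 ⇒ t = −τ ln(1 − 0.65) = τ × 1.05.
t = 2.75×10^7 s = 318 days.

320 days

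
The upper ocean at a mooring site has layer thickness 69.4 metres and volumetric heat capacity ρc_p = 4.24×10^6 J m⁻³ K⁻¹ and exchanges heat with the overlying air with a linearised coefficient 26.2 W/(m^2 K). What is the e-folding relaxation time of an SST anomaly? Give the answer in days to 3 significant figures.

Areal heat capacity C = ρc_p × D = 4.24×10^6 × 69.4 = 2.94×10^8 J/(m²·K).
Relaxation time τ = C / λ = 2.94×10^8 / 26.2 = 1.12×10^7 s.
In days: 1.12×10^7 s / (86400 s/day) = 130 days.

130 days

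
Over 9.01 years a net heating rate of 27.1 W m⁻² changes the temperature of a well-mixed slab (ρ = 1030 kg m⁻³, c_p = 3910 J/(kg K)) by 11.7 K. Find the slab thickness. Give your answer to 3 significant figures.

164 m

Heat input Q = F Δt = 27.1 × 2.84×10^8 s = 7.71×10^9 J/m².
Required areal heat capacity C = Q / ΔT = 6.59×10^8 J/(m²·K).
Depth D = C / (ρ c_p) = 6.59×10^8 / (1030 × 3910) = 164 m.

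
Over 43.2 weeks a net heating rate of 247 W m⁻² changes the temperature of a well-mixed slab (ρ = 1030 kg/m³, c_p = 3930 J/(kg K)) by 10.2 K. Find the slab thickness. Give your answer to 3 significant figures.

Heat input Q = F Δt = 247 × 2.61×10^7 s = 6.45×10^9 J/m².
Required areal heat capacity C = Q / ΔT = 6.33×10^8 J/(m²·K).
Depth D = C / (ρ c_p) = 6.33×10^8 / (1030 × 3930) = 156 m.

156 m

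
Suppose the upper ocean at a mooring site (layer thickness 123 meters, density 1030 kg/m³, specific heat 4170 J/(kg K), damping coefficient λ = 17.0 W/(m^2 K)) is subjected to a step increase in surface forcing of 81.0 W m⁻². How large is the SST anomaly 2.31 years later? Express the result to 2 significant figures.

4.3 K

Areal heat capacity C = ρ c_p D = 1030 × 4170 × 123 = 5.28×10^8 J/(m²·K).
τ = C / λ = 5.28×10^8 / 17.0 = 3.11×10^7 s.
Equilibrium anomaly ΔT_eq = F / λ = 81.0 / 17.0 = 4.76 K.
t = 2.31 years = 7.29×10^7 s, so t/τ = 2.35.
ΔT(t) = ΔT_eq (1 − e^(−t/τ)) = 4.76 × (1 − e^−2.35) = 4.31 K.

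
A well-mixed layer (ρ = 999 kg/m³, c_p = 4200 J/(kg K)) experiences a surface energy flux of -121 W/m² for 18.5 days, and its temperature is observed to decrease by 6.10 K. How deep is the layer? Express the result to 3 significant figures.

7.56 m

Heat input Q = F Δt = -121 × 1.60×10^6 s = -1.93×10^8 J/m².
Required areal heat capacity C = Q / ΔT = 3.17×10^7 J/(m²·K).
Depth D = C / (ρ c_p) = 3.17×10^7 / (999 × 4200) = 7.56 m.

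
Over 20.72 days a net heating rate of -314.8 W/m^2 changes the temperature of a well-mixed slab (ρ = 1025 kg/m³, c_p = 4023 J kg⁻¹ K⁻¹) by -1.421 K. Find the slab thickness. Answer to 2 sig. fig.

Heat input Q = F Δt = -314.8 × 1.79×10^6 s = -5.64×10^8 J/m².
Required areal heat capacity C = Q / ΔT = 3.97×10^8 J/(m²·K).
Depth D = C / (ρ c_p) = 3.97×10^8 / (1025 × 4023) = 96.2 m.

96 m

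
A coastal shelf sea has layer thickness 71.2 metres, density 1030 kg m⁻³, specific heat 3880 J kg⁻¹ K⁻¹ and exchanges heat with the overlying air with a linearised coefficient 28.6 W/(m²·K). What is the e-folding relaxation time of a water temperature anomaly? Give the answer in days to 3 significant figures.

Areal heat capacity C = ρ c_p D = 1030 × 3880 × 71.2 = 2.85×10^8 J/(m²·K).
Relaxation time τ = C / λ = 2.85×10^8 / 28.6 = 9.95×10^6 s.
In days: 9.95×10^6 s / (86400 s/day) = 115 days.

115 days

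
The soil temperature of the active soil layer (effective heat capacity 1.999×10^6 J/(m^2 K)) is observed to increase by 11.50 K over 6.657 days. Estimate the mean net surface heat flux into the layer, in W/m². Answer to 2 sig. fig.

Areal heat capacity C = 1.999×10^6 J/(m^2 K) (given).
Required heat per unit area: Q = C ΔT = 2.00×10^6 × 11.50 = 2.30×10^7 J/m².
Flux F = Q / Δt = 2.30×10^7 / 5.75×10^5 s = 40.0 W/m².

40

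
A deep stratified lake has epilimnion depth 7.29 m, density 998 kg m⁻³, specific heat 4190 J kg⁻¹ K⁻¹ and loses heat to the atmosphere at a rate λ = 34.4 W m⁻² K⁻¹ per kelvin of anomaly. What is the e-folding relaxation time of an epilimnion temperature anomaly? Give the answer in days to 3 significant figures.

10.3 days

Areal heat capacity C = ρ c_p D = 998 × 4190 × 7.29 = 3.05×10^7 J/(m²·K).
Relaxation time τ = C / λ = 3.05×10^7 / 34.4 = 8.86×10^5 s.
In days: 8.86×10^5 s / (86400 s/day) = 10.3 days.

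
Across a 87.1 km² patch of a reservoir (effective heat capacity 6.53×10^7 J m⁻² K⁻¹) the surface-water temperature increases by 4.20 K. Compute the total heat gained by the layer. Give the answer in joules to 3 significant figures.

Areal heat capacity C = 6.53×10^7 J m⁻² K⁻¹ (given).
Heat per unit area: q = C ΔT = 6.53×10^7 × 4.20 = 2.74×10^8 J/m².
Total heat: Q = q × A = 2.74×10^8 × (87.1 × 10⁶ m²) = 2.39×10^16 J.

2.39×10^16 J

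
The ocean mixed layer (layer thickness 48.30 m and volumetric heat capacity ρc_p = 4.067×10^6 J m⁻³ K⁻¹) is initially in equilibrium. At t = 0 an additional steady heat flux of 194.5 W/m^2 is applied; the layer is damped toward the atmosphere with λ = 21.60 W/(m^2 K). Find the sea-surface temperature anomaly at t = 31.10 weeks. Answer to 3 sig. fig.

Areal heat capacity C = ρc_p × D = 4.067×10^6 × 48.30 = 1.96×10^8 J/(m^2 K).
τ = C / λ = 1.96×10^8 / 21.60 = 9.09×10^6 s.
Equilibrium anomaly ΔT_eq = F / λ = 194.5 / 21.60 = 9.00 K.
t = 31.10 weeks = 1.88×10^7 s, so t/τ = 2.07.
ΔT(t) = ΔT_eq (1 − e^(−t/τ)) = 9.00 × (1 − e^−2.07) = 7.87 K.

7.87 K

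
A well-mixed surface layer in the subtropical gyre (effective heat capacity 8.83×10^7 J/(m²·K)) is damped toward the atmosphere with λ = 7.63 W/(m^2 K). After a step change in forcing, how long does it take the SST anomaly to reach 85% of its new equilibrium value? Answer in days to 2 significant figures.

250 days

Areal heat capacity C = 8.83×10^7 J/(m²·K) (given).
τ = C / λ = 8.83×10^7 / 7.63 = 1.16×10^7 s.
Fraction reached: 1 − e^(−t/τ) = 0.85 ⇒ t = −τ ln(1 − 0.85) = τ × 1.90.
t = 2.20×10^7 s = 254 days.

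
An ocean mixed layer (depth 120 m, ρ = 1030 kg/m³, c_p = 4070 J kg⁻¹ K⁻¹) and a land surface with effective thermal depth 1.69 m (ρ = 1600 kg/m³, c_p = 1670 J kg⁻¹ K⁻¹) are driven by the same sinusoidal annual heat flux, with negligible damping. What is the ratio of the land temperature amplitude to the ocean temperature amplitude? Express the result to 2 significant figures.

C_ocean = 1030 × 4070 × 120 = 5.03×10^8 J/(m²·K).
C_land = 1600 × 1670 × 1.69 = 4.52×10^6 J/(m²·K).
Undamped amplitude ∝ 1/C, so A_land/A_ocean = C_ocean/C_land = 111.

110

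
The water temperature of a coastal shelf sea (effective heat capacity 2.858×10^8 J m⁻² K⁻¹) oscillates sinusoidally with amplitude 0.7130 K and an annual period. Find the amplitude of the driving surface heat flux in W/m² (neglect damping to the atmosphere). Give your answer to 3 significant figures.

40.6

Areal heat capacity C = 2.858×10^8 J m⁻² K⁻¹ (given).
ω = 2π / 3.15×10^7 s = 1.99×10^-7 s⁻¹.
Cω = 2.86×10^8 × 1.99×10^-7 = 56.9 W/(m²·K).
F₀ = A × Cω = 0.7130 × 56.9 = 40.6 W/m².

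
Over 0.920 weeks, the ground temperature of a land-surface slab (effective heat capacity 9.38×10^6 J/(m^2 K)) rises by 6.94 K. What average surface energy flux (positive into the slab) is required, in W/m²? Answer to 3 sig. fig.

Areal heat capacity C = 9.38×10^6 J/(m^2 K) (given).
Required heat per unit area: Q = C ΔT = 9.38×10^6 × 6.94 = 6.51×10^7 J/m².
Flux F = Q / Δt = 6.51×10^7 / 5.56×10^5 s = 117 W/m².

117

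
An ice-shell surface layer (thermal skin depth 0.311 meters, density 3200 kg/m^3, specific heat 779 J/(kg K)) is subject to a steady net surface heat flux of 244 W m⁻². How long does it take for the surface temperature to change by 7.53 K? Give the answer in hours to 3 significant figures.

6.65 hours

Areal heat capacity C = ρ c_p D = 3200 × 779 × 0.311 = 7.75×10^5 J/(m^2 K).
Time required: Δt = C ΔT / F = 7.75×10^5 × 7.53 / 244 = 23900 s.
In hours: 23900 s / (3600 s/hour) = 6.65 hours.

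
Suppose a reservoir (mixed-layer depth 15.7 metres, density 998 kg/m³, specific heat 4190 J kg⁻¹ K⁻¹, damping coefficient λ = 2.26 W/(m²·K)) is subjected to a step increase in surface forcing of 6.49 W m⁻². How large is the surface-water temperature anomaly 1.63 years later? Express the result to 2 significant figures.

2.4 K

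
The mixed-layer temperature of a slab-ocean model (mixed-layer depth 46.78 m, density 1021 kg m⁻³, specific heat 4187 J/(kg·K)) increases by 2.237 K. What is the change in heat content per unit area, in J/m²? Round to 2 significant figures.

4.5×10^8

Areal heat capacity C = ρ c_p D = 1021 × 4187 × 46.78 = 2.00×10^8 J m⁻² K⁻¹.
ΔQ = C ΔT = 2.00×10^8 × 2.237 = 4.47×10^8 J/m².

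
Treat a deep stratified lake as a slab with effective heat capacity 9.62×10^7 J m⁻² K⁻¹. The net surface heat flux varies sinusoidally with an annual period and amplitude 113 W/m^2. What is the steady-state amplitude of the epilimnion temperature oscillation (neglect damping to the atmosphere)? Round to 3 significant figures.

Areal heat capacity C = 9.62×10^7 J m⁻² K⁻¹ (given).
Angular frequency ω = 2π / T = 2π / 3.15×10^7 s = 1.99×10^-7 s⁻¹.
Cω = 9.62×10^7 × 1.99×10^-7 = 19.2 W/(m²·K).
Amplitude A = F₀ / (Cω) = 113 / 19.2 = 5.90 K.

5.90 K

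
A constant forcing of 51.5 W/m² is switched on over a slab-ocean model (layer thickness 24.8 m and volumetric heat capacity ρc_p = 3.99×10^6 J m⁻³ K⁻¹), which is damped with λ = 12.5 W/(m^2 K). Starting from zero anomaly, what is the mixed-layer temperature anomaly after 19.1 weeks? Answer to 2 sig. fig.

3.2 K

Areal heat capacity C = ρc_p × D = 3.99×10^6 × 24.8 = 9.90×10^7 J/(m^2 K).
τ = C / λ = 9.90×10^7 / 12.5 = 7.92×10^6 s.
Equilibrium anomaly ΔT_eq = F / λ = 51.5 / 12.5 = 4.12 K.
t = 19.1 weeks = 1.16×10^7 s, so t/τ = 1.46.
ΔT(t) = ΔT_eq (1 − e^(−t/τ)) = 4.12 × (1 − e^−1.46) = 3.16 K.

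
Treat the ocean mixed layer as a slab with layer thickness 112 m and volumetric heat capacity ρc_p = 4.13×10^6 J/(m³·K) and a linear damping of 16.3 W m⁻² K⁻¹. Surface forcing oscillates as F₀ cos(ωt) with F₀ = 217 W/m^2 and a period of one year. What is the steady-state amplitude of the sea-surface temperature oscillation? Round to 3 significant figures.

Areal heat capacity C = ρc_p × D = 4.13×10^6 × 112 = 4.63×10^8 J/(m^2 K).
Angular frequency ω = 2π / T = 2π / 3.15×10^7 s = 1.99×10^-7 s⁻¹.
√((Cω)² + λ²) = √((92.2)² + 16.3²) = 93.6 W/(m²·K).
Amplitude A = F₀ / √((Cω)²+λ²) = 217 / 93.6 = 2.32 K.

2.32 K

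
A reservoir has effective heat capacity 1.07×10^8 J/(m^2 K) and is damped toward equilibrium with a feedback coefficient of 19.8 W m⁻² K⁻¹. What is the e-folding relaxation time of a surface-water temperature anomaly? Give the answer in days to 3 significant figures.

62.5 days

Areal heat capacity C = 1.07×10^8 J/(m^2 K) (given).
Relaxation time τ = C / λ = 1.07×10^8 / 19.8 = 5.40×10^6 s.
In days: 5.40×10^6 s / (86400 s/day) = 62.5 days.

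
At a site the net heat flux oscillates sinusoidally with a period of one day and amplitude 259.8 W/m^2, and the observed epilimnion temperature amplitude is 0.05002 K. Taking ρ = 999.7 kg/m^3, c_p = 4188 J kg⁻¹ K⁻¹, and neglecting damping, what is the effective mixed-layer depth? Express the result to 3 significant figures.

ω = 2π / 86400 s = 7.27×10^-5 s⁻¹.
Required C = F₀ / (A ω) = 259.8 / (0.05002 × 7.27×10^-5) = 7.14×10^7 J/(m²·K).
D = C / (ρ c_p) = 7.14×10^7 / (999.7 × 4188) = 17.1 m.

17.1 m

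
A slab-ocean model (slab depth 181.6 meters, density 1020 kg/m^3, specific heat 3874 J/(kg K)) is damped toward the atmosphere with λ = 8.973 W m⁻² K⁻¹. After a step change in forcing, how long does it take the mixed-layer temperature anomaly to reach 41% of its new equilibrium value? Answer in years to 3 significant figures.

Areal heat capacity C = ρ c_p D = 1020 × 3874 × 181.6 = 7.18×10^8 J/(m²·K).
τ = C / λ = 7.18×10^8 / 8.973 = 8.00×10^7 s.
Fraction reached: 1 − e^(−t/τ) = 0.41 ⇒ t = −τ ln(1 − 0.41) = τ × 0.528.
t = 4.22×10^7 s = 1.34 years.

1.34 years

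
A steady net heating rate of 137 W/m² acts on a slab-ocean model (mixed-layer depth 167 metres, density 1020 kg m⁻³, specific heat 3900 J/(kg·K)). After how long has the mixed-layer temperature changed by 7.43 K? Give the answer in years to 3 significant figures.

1.14 years

Areal heat capacity C = ρ c_p D = 1020 × 3900 × 167 = 6.64×10^8 J/(m²·K).
Time required: Δt = C ΔT / F = 6.64×10^8 × 7.43 / 137 = 3.60×10^7 s.
In years: 3.60×10^7 s / (3.156×10^7 s/year) = 1.14 years.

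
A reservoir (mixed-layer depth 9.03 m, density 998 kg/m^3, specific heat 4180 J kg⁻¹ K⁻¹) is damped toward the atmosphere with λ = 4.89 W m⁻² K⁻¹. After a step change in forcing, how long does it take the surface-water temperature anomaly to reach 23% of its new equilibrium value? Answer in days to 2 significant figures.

23 days

Areal heat capacity C = ρ c_p D = 998 × 4180 × 9.03 = 3.77×10^7 J m⁻² K⁻¹.
τ = C / λ = 3.77×10^7 / 4.89 = 7.70×10^6 s.
Fraction reached: 1 − e^(−t/τ) = 0.23 ⇒ t = −τ ln(1 − 0.23) = τ × 0.261.
t = 2.01×10^6 s = 23.3 days.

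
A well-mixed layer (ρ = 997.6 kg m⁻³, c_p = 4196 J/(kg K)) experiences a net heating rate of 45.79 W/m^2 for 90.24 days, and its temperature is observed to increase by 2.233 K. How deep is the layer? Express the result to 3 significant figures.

Heat input Q = F Δt = 45.79 × 7.80×10^6 s = 3.57×10^8 J/m².
Required areal heat capacity C = Q / ΔT = 1.60×10^8 J/(m²·K).
Depth D = C / (ρ c_p) = 1.60×10^8 / (997.6 × 4196) = 38.2 m.

38.2 m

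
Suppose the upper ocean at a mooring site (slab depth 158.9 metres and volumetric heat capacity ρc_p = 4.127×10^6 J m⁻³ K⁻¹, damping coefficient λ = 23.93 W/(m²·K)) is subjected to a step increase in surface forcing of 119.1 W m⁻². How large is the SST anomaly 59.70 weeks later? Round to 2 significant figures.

Areal heat capacity C = ρc_p × D = 4.127×10^6 × 158.9 = 6.56×10^8 J m⁻² K⁻¹.
τ = C / λ = 6.56×10^8 / 23.93 = 2.74×10^7 s.
Equilibrium anomaly ΔT_eq = F / λ = 119.1 / 23.93 = 4.98 K.
t = 59.70 weeks = 3.61×10^7 s, so t/τ = 1.32.
ΔT(t) = ΔT_eq (1 − e^(−t/τ)) = 4.98 × (1 − e^−1.32) = 3.64 K.

3.6 K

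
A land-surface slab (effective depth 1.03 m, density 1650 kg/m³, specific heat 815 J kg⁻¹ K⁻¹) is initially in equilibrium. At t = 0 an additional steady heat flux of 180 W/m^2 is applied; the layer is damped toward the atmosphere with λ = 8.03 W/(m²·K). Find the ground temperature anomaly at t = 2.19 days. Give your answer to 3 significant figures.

Areal heat capacity C = ρ c_p D = 1650 × 815 × 1.03 = 1.39×10^6 J/(m^2 K).
τ = C / λ = 1.39×10^6 / 8.03 = 1.72×10^5 s.
Equilibrium anomaly ΔT_eq = F / λ = 180 / 8.03 = 22.4 K.
t = 2.19 days = 1.89×10^5 s, so t/τ = 1.10.
ΔT(t) = ΔT_eq (1 − e^(−t/τ)) = 22.4 × (1 − e^−1.10) = 14.9 K.

14.9 K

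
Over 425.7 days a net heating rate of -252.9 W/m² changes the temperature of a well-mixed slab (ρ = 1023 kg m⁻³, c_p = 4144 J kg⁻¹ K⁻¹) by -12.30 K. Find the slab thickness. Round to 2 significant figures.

180 m

Heat input Q = F Δt = -252.9 × 3.68×10^7 s = -9.30×10^9 J/m².
Required areal heat capacity C = Q / ΔT = 7.56×10^8 J/(m²·K).
Depth D = C / (ρ c_p) = 7.56×10^8 / (1023 × 4144) = 178 m.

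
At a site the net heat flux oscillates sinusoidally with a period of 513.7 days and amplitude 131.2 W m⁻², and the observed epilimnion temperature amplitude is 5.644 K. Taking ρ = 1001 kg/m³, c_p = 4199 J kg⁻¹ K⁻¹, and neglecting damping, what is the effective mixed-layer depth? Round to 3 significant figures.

ω = 2π / 4.44×10^7 s = 1.42×10^-7 s⁻¹.
Required C = F₀ / (A ω) = 131.2 / (5.644 × 1.42×10^-7) = 1.64×10^8 J/(m²·K).
D = C / (ρ c_p) = 1.64×10^8 / (1001 × 4199) = 39.1 m.

39.1 m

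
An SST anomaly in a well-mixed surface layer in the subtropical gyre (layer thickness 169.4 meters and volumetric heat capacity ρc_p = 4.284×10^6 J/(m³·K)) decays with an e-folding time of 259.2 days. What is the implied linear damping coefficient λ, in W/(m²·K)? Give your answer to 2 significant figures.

32

Areal heat capacity C = ρc_p × D = 4.284×10^6 × 169.4 = 7.26×10^8 J/(m²·K).
τ = 259.2 days = 2.24×10^7 s.
λ = C / τ = 7.26×10^8 / 2.24×10^7 = 32.4 W/(m²·K).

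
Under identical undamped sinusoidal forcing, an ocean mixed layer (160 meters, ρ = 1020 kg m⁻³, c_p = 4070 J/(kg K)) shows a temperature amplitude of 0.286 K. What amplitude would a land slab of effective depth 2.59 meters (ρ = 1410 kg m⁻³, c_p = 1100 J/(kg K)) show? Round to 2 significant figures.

47 K

C_ocean = 6.64×10^8 J/(m²·K); C_land = 4.02×10^6 J/(m²·K).
A ∝ 1/C ⇒ A_land = A_ocean × C_ocean/C_land = 0.286 × 165 = 47.3 K.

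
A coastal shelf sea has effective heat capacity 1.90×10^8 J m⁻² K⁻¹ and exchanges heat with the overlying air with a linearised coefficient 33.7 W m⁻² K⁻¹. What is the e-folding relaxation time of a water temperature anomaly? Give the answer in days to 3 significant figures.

65.3 days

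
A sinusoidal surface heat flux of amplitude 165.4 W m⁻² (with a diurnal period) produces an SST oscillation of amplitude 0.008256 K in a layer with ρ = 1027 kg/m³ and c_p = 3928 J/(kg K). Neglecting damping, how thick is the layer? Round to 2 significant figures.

ω = 2π / 86400 s = 7.27×10^-5 s⁻¹.
Required C = F₀ / (A ω) = 165.4 / (0.008256 × 7.27×10^-5) = 2.75×10^8 J/(m²·K).
D = C / (ρ c_p) = 2.75×10^8 / (1027 × 3928) = 68.3 m.

68 m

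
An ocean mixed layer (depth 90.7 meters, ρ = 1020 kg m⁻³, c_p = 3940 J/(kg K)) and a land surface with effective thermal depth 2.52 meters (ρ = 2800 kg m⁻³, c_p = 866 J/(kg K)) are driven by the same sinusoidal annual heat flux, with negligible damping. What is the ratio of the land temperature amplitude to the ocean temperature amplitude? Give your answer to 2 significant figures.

60

C_ocean = 1020 × 3940 × 90.7 = 3.65×10^8 J/(m²·K).
C_land = 2800 × 866 × 2.52 = 6.11×10^6 J/(m²·K).
Undamped amplitude ∝ 1/C, so A_land/A_ocean = C_ocean/C_land = 59.7.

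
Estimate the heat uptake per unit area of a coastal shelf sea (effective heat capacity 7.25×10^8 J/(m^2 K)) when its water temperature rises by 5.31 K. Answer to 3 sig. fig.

3.85×10^9

Areal heat capacity C = 7.25×10^8 J/(m^2 K) (given).
ΔQ = C ΔT = 7.25×10^8 × 5.31 = 3.85×10^9 J/m².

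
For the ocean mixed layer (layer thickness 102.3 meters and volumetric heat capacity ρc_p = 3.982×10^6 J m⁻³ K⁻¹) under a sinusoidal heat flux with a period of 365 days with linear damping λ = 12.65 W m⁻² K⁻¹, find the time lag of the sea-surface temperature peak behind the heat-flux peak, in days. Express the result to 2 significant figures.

Areal heat capacity C = ρc_p × D = 3.982×10^6 × 102.3 = 4.07×10^8 J m⁻² K⁻¹.
ω = 2π / 3.15×10^7 s = 1.99×10^-7 s⁻¹.
Phase lag φ = arctan(Cω/λ) = arctan(81.2/12.65) = 1.42 rad.
Time lag = φ / ω = 1.42 / 1.99×10^-7 = 7.11×10^6 s = 82.3 days.

82 days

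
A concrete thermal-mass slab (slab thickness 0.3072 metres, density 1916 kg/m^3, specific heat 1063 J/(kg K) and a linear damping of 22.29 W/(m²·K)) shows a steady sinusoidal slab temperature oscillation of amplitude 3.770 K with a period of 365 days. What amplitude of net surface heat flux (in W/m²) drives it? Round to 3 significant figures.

Areal heat capacity C = ρ c_p D = 1916 × 1063 × 0.3072 = 6.26×10^5 J m⁻² K⁻¹.
ω = 2π / 3.15×10^7 s = 1.99×10^-7 s⁻¹.
√((Cω)² + λ²) = √((0.125)² + 22.29²) = 22.3 W/(m²·K).
F₀ = A × √((Cω)²+λ²) = 3.770 × 22.3 = 84.0 W/m².

84.0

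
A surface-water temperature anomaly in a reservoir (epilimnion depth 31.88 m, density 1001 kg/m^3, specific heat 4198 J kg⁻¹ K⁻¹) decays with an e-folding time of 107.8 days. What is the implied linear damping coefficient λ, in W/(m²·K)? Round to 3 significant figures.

Areal heat capacity C = ρ c_p D = 1001 × 4198 × 31.88 = 1.34×10^8 J/(m^2 K).
τ = 107.8 days = 9.31×10^6 s.
λ = C / τ = 1.34×10^8 / 9.31×10^6 = 14.4 W/(m²·K).

14.4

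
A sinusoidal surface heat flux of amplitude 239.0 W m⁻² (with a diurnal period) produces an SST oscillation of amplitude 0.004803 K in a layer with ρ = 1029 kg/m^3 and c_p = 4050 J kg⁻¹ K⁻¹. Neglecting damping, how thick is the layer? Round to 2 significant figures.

ω = 2π / 86400 s = 7.27×10^-5 s⁻¹.
Required C = F₀ / (A ω) = 239.0 / (0.004803 × 7.27×10^-5) = 6.84×10^8 J/(m²·K).
D = C / (ρ c_p) = 6.84×10^8 / (1029 × 4050) = 164 m.

160 m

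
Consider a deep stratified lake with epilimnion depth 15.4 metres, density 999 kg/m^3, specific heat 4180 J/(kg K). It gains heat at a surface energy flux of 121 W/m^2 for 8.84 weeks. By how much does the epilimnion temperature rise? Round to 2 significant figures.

Areal heat capacity C = ρ c_p D = 999 × 4180 × 15.4 = 6.43×10^7 J m⁻² K⁻¹.
Net heat input Q = F Δt = 121 × (8.84 weeks × 6.048×10^5 s/week) = 6.47×10^8 J/m².
ΔT = Q / C = 6.47×10^8 / 6.43×10^7 = 10.1 K.

10 K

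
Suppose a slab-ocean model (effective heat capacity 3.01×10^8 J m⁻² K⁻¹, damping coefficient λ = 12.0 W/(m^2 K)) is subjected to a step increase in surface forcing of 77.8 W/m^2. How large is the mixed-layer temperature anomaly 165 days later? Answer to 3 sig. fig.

2.81 K

Areal heat capacity C = 3.01×10^8 J m⁻² K⁻¹ (given).
τ = C / λ = 3.01×10^8 / 12.0 = 2.51×10^7 s.
Equilibrium anomaly ΔT_eq = F / λ = 77.8 / 12.0 = 6.48 K.
t = 165 days = 1.43×10^7 s, so t/τ = 0.568.
ΔT(t) = ΔT_eq (1 − e^(−t/τ)) = 6.48 × (1 − e^−0.568) = 2.81 K.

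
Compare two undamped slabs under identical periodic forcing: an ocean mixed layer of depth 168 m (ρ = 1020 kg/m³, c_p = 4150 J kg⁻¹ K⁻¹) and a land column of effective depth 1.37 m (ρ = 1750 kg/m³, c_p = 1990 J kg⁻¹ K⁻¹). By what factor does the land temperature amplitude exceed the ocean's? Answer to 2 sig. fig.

150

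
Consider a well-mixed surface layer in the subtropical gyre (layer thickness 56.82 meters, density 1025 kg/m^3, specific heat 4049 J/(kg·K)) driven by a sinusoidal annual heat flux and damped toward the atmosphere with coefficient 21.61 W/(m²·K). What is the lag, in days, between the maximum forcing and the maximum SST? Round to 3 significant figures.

Areal heat capacity C = ρ c_p D = 1025 × 4049 × 56.82 = 2.36×10^8 J/(m²·K).
ω = 2π / 3.15×10^7 s = 1.99×10^-7 s⁻¹.
Phase lag φ = arctan(Cω/λ) = arctan(47.0/21.61) = 1.14 rad.
Time lag = φ / ω = 1.14 / 1.99×10^-7 = 5.72×10^6 s = 66.2 days.

66.2 days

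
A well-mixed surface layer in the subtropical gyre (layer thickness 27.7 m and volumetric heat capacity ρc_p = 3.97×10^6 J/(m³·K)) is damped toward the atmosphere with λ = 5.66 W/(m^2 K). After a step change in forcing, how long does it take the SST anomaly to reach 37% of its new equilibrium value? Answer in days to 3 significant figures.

104 days

Areal heat capacity C = ρc_p × D = 3.97×10^6 × 27.7 = 1.10×10^8 J m⁻² K⁻¹.
τ = C / λ = 1.10×10^8 / 5.66 = 1.94×10^7 s.
Fraction reached: 1 − e^(−t/τ) = 0.37 ⇒ t = −τ ln(1 − 0.37) = τ × 0.462.
t = 8.98×10^6 s = 104 days.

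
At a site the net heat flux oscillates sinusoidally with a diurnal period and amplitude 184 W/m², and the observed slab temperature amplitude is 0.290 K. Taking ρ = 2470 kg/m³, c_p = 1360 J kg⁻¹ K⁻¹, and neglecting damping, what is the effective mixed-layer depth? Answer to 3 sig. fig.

2.60 m

ω = 2π / 86400 s = 7.27×10^-5 s⁻¹.
Required C = F₀ / (A ω) = 184 / (0.290 × 7.27×10^-5) = 8.72×10^6 J/(m²·K).
D = C / (ρ c_p) = 8.72×10^6 / (2470 × 1360) = 2.60 m.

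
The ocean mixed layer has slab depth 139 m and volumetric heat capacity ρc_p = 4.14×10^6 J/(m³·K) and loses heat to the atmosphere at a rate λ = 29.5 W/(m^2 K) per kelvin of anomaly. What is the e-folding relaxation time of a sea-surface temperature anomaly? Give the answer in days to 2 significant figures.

Areal heat capacity C = ρc_p × D = 4.14×10^6 × 139 = 5.75×10^8 J m⁻² K⁻¹.
Relaxation time τ = C / λ = 5.75×10^8 / 29.5 = 1.95×10^7 s.
In days: 1.95×10^7 s / (86400 s/day) = 226 days.

230 days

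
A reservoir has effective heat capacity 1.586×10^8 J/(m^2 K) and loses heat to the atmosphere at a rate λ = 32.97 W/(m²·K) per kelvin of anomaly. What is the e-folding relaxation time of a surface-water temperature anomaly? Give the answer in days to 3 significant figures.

55.7 days

Areal heat capacity C = 1.586×10^8 J/(m^2 K) (given).
Relaxation time τ = C / λ = 1.59×10^8 / 32.97 = 4.81×10^6 s.
In days: 4.81×10^6 s / (86400 s/day) = 55.7 days.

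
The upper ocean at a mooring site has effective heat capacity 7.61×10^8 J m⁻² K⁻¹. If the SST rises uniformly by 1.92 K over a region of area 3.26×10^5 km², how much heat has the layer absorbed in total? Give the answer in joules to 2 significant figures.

4.8×10^20 J

Areal heat capacity C = 7.61×10^8 J m⁻² K⁻¹ (given).
Heat per unit area: q = C ΔT = 7.61×10^8 × 1.92 = 1.46×10^9 J/m².
Total heat: Q = q × A = 1.46×10^9 × (3.26×10^5 × 10⁶ m²) = 4.76×10^20 J.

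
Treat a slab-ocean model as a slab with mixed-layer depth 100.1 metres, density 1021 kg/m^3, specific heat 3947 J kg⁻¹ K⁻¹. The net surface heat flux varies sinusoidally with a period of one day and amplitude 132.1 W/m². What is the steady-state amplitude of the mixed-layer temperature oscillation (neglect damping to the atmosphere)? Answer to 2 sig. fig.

0.0045 K

Areal heat capacity C = ρ c_p D = 1021 × 3947 × 100.1 = 4.03×10^8 J/(m²·K).
Angular frequency ω = 2π / T = 2π / 86400 s = 7.27×10^-5 s⁻¹.
Cω = 4.03×10^8 × 7.27×10^-5 = 29300 W/(m²·K).
Amplitude A = F₀ / (Cω) = 132.1 / 29300 = 0.00450 K.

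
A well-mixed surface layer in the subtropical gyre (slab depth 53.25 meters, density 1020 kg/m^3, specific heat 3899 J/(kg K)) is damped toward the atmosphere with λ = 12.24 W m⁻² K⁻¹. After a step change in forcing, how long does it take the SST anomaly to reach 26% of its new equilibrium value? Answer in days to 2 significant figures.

60 days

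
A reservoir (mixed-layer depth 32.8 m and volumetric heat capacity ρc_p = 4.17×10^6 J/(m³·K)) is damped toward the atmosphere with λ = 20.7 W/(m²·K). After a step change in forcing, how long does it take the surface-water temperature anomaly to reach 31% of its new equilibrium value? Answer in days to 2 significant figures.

28 days

Areal heat capacity C = ρc_p × D = 4.17×10^6 × 32.8 = 1.37×10^8 J/(m²·K).
τ = C / λ = 1.37×10^8 / 20.7 = 6.61×10^6 s.
Fraction reached: 1 − e^(−t/τ) = 0.31 ⇒ t = −τ ln(1 − 0.31) = τ × 0.371.
t = 2.45×10^6 s = 28.4 days.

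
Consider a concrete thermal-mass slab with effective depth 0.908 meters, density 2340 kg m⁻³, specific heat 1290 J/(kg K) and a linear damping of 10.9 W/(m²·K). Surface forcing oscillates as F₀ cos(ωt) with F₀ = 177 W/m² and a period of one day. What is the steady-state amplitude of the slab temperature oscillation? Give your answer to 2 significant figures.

0.89 K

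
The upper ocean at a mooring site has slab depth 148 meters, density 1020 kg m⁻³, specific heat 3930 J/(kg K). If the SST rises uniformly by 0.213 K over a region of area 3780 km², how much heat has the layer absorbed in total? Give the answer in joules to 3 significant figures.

Areal heat capacity C = ρ c_p D = 1020 × 3930 × 148 = 5.93×10^8 J/(m^2 K).
Heat per unit area: q = C ΔT = 5.93×10^8 × 0.213 = 1.26×10^8 J/m².
Total heat: Q = q × A = 1.26×10^8 × (3780 × 10⁶ m²) = 4.78×10^17 J.

4.78×10^17 J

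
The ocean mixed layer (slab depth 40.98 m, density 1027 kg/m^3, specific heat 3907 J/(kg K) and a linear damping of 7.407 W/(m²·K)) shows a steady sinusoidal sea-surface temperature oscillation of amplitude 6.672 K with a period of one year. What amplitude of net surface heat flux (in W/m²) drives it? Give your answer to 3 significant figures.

224

Areal heat capacity C = ρ c_p D = 1027 × 3907 × 40.98 = 1.64×10^8 J m⁻² K⁻¹.
ω = 2π / 3.15×10^7 s = 1.99×10^-7 s⁻¹.
√((Cω)² + λ²) = √((32.8)² + 7.407²) = 33.6 W/(m²·K).
F₀ = A × √((Cω)²+λ²) = 6.672 × 33.6 = 224 W/m².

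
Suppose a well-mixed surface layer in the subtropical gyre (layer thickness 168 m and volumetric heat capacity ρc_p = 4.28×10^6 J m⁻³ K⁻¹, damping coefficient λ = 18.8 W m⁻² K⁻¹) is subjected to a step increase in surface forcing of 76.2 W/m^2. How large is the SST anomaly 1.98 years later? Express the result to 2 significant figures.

Areal heat capacity C = ρc_p × D = 4.28×10^6 × 168 = 7.19×10^8 J/(m^2 K).
τ = C / λ = 7.19×10^8 / 18.8 = 3.82×10^7 s.
Equilibrium anomaly ΔT_eq = F / λ = 76.2 / 18.8 = 4.05 K.
t = 1.98 years = 6.25×10^7 s, so t/τ = 1.63.
ΔT(t) = ΔT_eq (1 − e^(−t/τ)) = 4.05 × (1 − e^−1.63) = 3.26 K.

3.3 K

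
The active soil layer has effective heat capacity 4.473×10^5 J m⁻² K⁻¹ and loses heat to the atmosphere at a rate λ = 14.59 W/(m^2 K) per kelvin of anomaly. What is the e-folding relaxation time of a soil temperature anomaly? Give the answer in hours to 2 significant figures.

8.5 hours

Areal heat capacity C = 4.473×10^5 J m⁻² K⁻¹ (given).
Relaxation time τ = C / λ = 4.47×10^5 / 14.59 = 30700 s.
In hours: 30700 s / (3600 s/hour) = 8.52 hours.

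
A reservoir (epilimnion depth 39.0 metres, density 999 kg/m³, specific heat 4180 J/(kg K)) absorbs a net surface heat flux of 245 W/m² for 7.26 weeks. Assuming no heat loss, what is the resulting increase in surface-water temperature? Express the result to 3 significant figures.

Areal heat capacity C = ρ c_p D = 999 × 4180 × 39.0 = 1.63×10^8 J m⁻² K⁻¹.
Net heat input Q = F Δt = 245 × (7.26 weeks × 6.048×10^5 s/week) = 1.08×10^9 J/m².
ΔT = Q / C = 1.08×10^9 / 1.63×10^8 = 6.61 K.

6.61 K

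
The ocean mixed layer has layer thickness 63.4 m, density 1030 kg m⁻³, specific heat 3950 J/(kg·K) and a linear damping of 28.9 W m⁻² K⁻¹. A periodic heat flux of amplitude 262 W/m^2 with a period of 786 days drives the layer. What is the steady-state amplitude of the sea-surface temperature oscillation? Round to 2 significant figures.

Areal heat capacity C = ρ c_p D = 1030 × 3950 × 63.4 = 2.58×10^8 J/(m^2 K).
Angular frequency ω = 2π / T = 2π / 6.79×10^7 s = 9.25×10^-8 s⁻¹.
√((Cω)² + λ²) = √((23.9)² + 28.9²) = 37.5 W/(m²·K).
Amplitude A = F₀ / √((Cω)²+λ²) = 262 / 37.5 = 6.99 K.

7.0 K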